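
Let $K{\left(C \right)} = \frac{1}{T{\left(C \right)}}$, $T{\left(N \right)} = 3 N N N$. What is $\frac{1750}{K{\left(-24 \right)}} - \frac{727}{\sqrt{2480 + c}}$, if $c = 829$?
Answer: $-72576000 - \frac{727 \sqrt{3309}}{3309} \approx -7.2576 \cdot 10^{7}$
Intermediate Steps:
$T{\left(N \right)} = 3 N^{3}$ ($T{\left(N \right)} = 3 N^{2} N = 3 N^{3}$)
$K{\left(C \right)} = \frac{1}{3 C^{3}}$
$\frac{1750}{K{\left(-24 \right)}} - \frac{727}{\sqrt{2480 + c}} = \frac{1750}{\frac{1}{3} \frac{1}{-13824}} - \frac{727}{\sqrt{2480 + 829}} = \frac{1750}{\frac{1}{3} \left(- \frac{1}{13824}\right)} - \frac{727}{\sqrt{3309}} = \frac{1750}{- \frac{1}{41472}} - 727 \frac{\sqrt{3309}}{3309} = 1750 \left(-41472\right) - \frac{727 \sqrt{3309}}{3309} = -72576000 - \frac{727 \sqrt{3309}}{3309}$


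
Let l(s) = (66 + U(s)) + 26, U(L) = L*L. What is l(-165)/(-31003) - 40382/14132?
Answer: -819003495/219067198 ≈ -3.7386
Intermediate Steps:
U(L) = L**2
l(s) = 92 + s**2 (l(s) = (66 + s**2) + 26 = 92 + s**2)
l(-165)/(-31003) - 40382/14132 = (92 + (-165)**2)/(-31003) - 40382/14132 = (92 + 27225)*(-1/31003) - 40382*1/14132 = 27317*(-1/31003) - 20191/7066 = -27317/31003 - 20191/7066 = -819003495/219067198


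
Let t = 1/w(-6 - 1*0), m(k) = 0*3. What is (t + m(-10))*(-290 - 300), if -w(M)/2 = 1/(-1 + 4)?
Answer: 885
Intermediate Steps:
w(M) = -2/3 (w(M) = -2/(-1 + 4) = -2/3)
m(k) = 0
t = -3/2 (t = 1/(-2/3) = -3/2 ≈ -1.5000)
(t + m(-10))*(-290 - 300) = (-3/2 + 0)*(-290 - 300) = -3/2*(-590) = 885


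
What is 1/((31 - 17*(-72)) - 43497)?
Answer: -1/42242 ≈ -2.3673e-5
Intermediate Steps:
1/((31 - 17*(-72)) - 43497) = 1/((31 + 1224) - 43497) = 1/(1255 - 43497) = 1/(-42242) = -1/42242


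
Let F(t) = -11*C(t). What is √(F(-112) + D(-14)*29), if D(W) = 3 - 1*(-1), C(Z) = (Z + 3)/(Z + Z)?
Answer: √346990/56 ≈ 10.519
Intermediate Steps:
C(Z) = (3 + Z)/(2*Z) (C(Z) = (3 + Z)/((2*Z)) = (3 + Z)*(1/(2*Z)) = (3 + Z)/(2*Z))
F(t) = -11*(3 + t)/(2*t)
D(W) = 4 (D(W) = 3 + 1 = 4)
√(F(-112) + D(-14)*29) = √((11/2)*(-3 - 1*(-112))/(-112) + 4*29) = √((11/2)*(-1/112)*(-3 + 112) + 116) = √((11/2)*(-1/112)*109 + 116) = √(-1199/224 + 116) = √(24785/224) = √346990/56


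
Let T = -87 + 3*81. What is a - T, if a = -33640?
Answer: -33796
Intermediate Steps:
T = 156 (T = -87 + 243 = 156)
a - T = -33640 - 1*156 = -33640 - 156 = -33796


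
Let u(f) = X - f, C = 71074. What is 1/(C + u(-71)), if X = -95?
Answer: 1/71050 ≈ 1.4075e-5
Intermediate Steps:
u(f) = -95 - f
1/(C + u(-71)) = 1/(71074 + (-95 - 1*(-71))) = 1/(71074 + (-95 + 71)) = 1/(71074 - 24) = 1/71050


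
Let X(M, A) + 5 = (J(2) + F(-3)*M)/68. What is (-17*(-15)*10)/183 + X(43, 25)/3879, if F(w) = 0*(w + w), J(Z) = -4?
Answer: 56046304/4022523 ≈ 13.933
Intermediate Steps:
F(w) = 0 (F(w) = 0*(2*w) = 0)
X(M, A) = -86/17 (X(M, A) = -5 + (-4 + 0*M)/68 = -5 + (-4 + 0)*(1/68) = -5 - 4*1/68 = -5 - 1/17 = -86/17)
(-17*(-15)*10)/183 + X(43, 25)/3879 = (-17*(-15)*10)/183 - 86/17/3879 = (255*10)*(1/183) - 86/17*1/3879 = 2550*(1/183) - 86/65943 = 850/61 - 86/65943 = 56046304/4022523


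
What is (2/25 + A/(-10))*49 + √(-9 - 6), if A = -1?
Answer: 441/50 + I*√15 ≈ 8.82 + 3.873*I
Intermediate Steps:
(2/25 + A/(-10))*49 + √(-9 - 6) = (2/25 - 1/(-10))*49 + √(-9 - 6) = (2*(1/25) - 1*(-⅒))*49 + √(-15) = (2/25 + ⅒)*49 + I*√15 = (9/50)*49 + I*√15 = 441/50 + I*√15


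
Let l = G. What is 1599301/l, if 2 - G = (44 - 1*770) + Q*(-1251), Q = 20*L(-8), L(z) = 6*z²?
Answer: 1599301/9608408 ≈ 0.16645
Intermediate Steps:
Q = 7680 (Q = 20*(6*(-8)²) = 20*(6*64) = 20*384 = 7680)
G = 9608408 (G = 2 - ((44 - 1*770) + 7680*(-1251)) = 2 - ((44 - 770) - 9607680) = 2 - (-726 - 9607680) = 2 - 1*(-9608406) = 2 + 9608406 = 9608408)
l = 9608408
1599301/l = 1599301/9608408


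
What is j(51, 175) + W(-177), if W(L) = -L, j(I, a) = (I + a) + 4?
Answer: 407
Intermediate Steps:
j(I, a) = 4 + I + a
j(51, 175) + W(-177) = (4 + 51 + 175) - 1*(-177) = 230 + 177 = 407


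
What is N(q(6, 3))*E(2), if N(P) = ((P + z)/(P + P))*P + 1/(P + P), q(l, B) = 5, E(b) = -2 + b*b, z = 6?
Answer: 56/5 ≈ 11.200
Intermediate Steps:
E(b) = -2 + b**2
N(P) = 3 + P/2 + 1/(2*P) (N(P) = ((P + 6)/(P + P))*P + 1/(P + P) = ((6 + P)/((2*P)))*P + 1/(2*P) = ((6 + P)*(1/(2*P)))*P + 1/(2*P) = ((6 + P)/(2*P))*P + 1/(2*P) = (3 + P/2) + 1/(2*P) = 3 + P/2 + 1/(2*P))
N(q(6, 3))*E(2) = ((1/2)*(1 + 5*(6 + 5))/5)*(-2 + 2**2) = ((1/2)*(1/5)*(1 + 5*11))*(-2 + 4) = ((1/2)*(1/5)*(1 + 55))*2 = ((1/2)*(1/5)*56)*2 = (28/5)*2 = 56/5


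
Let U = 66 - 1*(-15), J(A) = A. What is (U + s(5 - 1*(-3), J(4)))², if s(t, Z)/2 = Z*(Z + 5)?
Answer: 23409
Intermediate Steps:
s(t, Z) = 2*Z*(5 + Z) (s(t, Z) = 2*(Z*(Z + 5)) = 2*(Z*(5 + Z)) = 2*Z*(5 + Z))
U = 81 (U = 66 + 15 = 81)
(U + s(5 - 1*(-3), J(4)))² = (81 + 2*4*(5 + 4))² = (81 + 2*4*9)² = (81 + 72)² = 153² = 23409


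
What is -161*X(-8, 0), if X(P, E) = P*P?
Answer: -10304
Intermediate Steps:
X(P, E) = P**2
-161*X(-8, 0) = -161*(-8)**2 = -161*64 = -10304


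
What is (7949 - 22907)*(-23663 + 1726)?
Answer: 328133646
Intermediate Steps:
(7949 - 22907)*(-23663 + 1726) = -14958*(-21937) = 328133646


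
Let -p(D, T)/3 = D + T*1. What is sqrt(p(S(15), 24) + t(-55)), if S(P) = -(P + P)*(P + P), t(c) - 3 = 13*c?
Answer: 2*sqrt(479) ≈ 43.772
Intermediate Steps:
t(c) = 3 + 13*c
S(P) = -4*P**2 (S(P) = -2*P*2*P = -4*P**2)
p(D, T) = -3*D - 3*T (p(D, T) = -3*(D + T*1) = -3*(D + T) = -3*D - 3*T)
sqrt(p(S(15), 24) + t(-55)) = sqrt((-(-12)*15**2 - 3*24) + (3 + 13*(-55))) = sqrt((-(-12)*225 - 72) + (3 - 715)) = sqrt((-3*(-900) - 72) - 712) = sqrt((2700 - 72) - 712) = sqrt(2628 - 712) = sqrt(1916) = 2*sqrt(479)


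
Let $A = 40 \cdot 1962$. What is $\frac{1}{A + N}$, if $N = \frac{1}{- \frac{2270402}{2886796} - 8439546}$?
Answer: $\frac{12181624952509}{956013926271462922} \approx 1.2742 \cdot 10^{-5}$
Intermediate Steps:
$N = - \frac{1443398}{12181624952509}$ ($N = \frac{1}{\left(-2270402\right) \frac{1}{2886796} - 8439546} = \frac{1}{- \frac{1135201}{1443398} - 8439546} = \frac{1}{- \frac{12181624952509}{1443398}} = - \frac{1443398}{12181624952509} \approx -1.1849 \cdot 10^{-7}$)
$A = 78480$
$\frac{1}{A + N} = \frac{1}{78480 - \frac{1443398}{12181624952509}} = \frac{1}{\frac{956013926271462922}{12181624952509}} = \frac{12181624952509}{956013926271462922}$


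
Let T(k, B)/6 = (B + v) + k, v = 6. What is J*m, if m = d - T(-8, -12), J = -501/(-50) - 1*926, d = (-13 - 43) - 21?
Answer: -320593/50 ≈ -6411.9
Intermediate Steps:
d = -77 (d = -56 - 21 = -77)
T(k, B) = 36 + 6*B + 6*k (T(k, B) = 6*((B + 6) + k) = 6*((6 + B) + k) = 6*(6 + B + k) = 36 + 6*B + 6*k)
J = -45799/50 (J = -501*(-1/50) - 926 = 501/50 - 926 = -45799/50 ≈ -915.98)
m = 7 (m = -77 - (36 + 6*(-12) + 6*(-8)) = -77 - (36 - 72 - 48) = -77 - 1*(-84) = -77 + 84 = 7)
J*m = -45799/50*7 = -320593/50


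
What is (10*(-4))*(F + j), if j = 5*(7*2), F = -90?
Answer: 800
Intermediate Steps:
j = 70 (j = 5*14 = 70)
(10*(-4))*(F + j) = (10*(-4))*(-90 + 70) = -40*(-20) = 800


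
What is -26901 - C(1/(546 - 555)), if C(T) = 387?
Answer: -27288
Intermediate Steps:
-26901 - C(1/(546 - 555)) = -26901 - 1*387 = -26901 - 387 = -27288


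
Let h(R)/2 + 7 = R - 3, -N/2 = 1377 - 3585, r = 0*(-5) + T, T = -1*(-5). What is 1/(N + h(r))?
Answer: 1/4406 ≈ 0.00022696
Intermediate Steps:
T = 5
r = 5 (r = 0*(-5) + 5 = 0 + 5 = 5)
N = 4416 (N = -2*(1377 - 3585) = -2*(-2208) = 4416)
h(R) = -20 + 2*R (h(R) = -14 + 2*(R - 3) = -14 + 2*(-3 + R) = -14 + (-6 + 2*R) = -20 + 2*R)
1/(N + h(r)) = 1/(4416 + (-20 + 2*5)) = 1/(4416 + (-20 + 10)) = 1/(4416 - 10) = 1/4406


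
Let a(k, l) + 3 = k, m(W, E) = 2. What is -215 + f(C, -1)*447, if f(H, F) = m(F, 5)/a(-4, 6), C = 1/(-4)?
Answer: -2399/7 ≈ -342.71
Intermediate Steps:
C = -1/4 ≈ -0.25000
a(k, l) = -3 + k
f(H, F) = -2/7 (f(H, F) = 2/(-3 - 4) = 2/(-7) = 2*(-1/7) = -2/7)
-215 + f(C, -1)*447 = -215 - 2/7*447 = -215 - 894/7 = -2399/7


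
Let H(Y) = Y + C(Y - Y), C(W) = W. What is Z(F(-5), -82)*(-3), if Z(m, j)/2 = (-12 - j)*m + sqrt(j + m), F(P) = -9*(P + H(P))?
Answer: -37800 - 12*sqrt(2) ≈ -37817.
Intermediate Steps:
H(Y) = Y (H(Y) = Y + (Y - Y) = Y + 0 = Y)
F(P) = -18*P (F(P) = -9*(P + P) = -18*P)
Z(m, j) = 2*sqrt(j + m) + 2*m*(-12 - j) (Z(m, j) = 2*((-12 - j)*m + sqrt(j + m)) = 2*(m*(-12 - j) + sqrt(j + m)) = 2*(sqrt(j + m) + m*(-12 - j)) = 2*sqrt(j + m) + 2*m*(-12 - j))
Z(F(-5), -82)*(-3) = (-(-432)*(-5) + 2*sqrt(-82 - 18*(-5)) - 2*(-82)*(-18*(-5)))*(-3) = (-24*90 + 2*sqrt(-82 + 90) - 2*(-82)*90)*(-3) = (-2160 + 2*sqrt(8) + 14760)*(-3) = (-2160 + 2*(2*sqrt(2)) + 14760)*(-3) = (-2160 + 4*sqrt(2) + 14760)*(-3) = (12600 + 4*sqrt(2))*(-3) = -37800 - 12*sqrt(2)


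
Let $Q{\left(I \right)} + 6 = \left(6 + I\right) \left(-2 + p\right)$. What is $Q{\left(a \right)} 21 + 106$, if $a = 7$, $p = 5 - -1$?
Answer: $1072$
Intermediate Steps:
$p = 6$ ($p = 5 + 1 = 6$)
$Q{\left(I \right)} = 18 + 4 I$ ($Q{\left(I \right)} = -6 + \left(6 + I\right) \left(-2 + 6\right) = -6 + \left(6 + I\right) 4 = -6 + \left(24 + 4 I\right) = 18 + 4 I$)
$Q{\left(a \right)} 21 + 106 = \left(18 + 4 \cdot 7\right) 21 + 106 = \left(18 + 28\right) 21 + 106 = 46 \cdot 21 + 106 = 966 + 106 = 1072$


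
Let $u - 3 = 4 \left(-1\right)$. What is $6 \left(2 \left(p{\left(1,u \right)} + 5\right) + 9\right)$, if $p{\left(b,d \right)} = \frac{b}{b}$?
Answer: $126$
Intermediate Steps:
$u = -1$ ($u = 3 + 4 \left(-1\right) = 3 - 4 = -1$)
$p{\left(b,d \right)} = 1$
$6 \left(2 \left(p{\left(1,u \right)} + 5\right) + 9\right) = 6 \left(2 \left(1 + 5\right) + 9\right) = 6 \left(2 \cdot 6 + 9\right) = 6 \left(12 + 9\right) = 6 \cdot 21 = 126$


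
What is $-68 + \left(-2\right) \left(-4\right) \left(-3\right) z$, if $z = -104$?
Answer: $2428$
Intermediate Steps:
$-68 + \left(-2\right) \left(-4\right) \left(-3\right) z = -68 + \left(-2\right) \left(-4\right) \left(-3\right) \left(-104\right) = -68 + 8 \left(-3\right) \left(-104\right) = -68 - -2496 = -68 + 2496 = 2428$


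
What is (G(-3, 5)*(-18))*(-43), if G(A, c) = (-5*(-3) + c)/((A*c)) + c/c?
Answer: -258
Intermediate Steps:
G(A, c) = 1 + (15 + c)/(A*c) (G(A, c) = (15 + c)*(1/(A*c)) + 1 = (15 + c)/(A*c) + 1 = 1 + (15 + c)/(A*c))
(G(-3, 5)*(-18))*(-43) = (((15 + 5 - 3*5)/(-3*5))*(-18))*(-43) = (-⅓*⅕*(15 + 5 - 15)*(-18))*(-43) = (-⅓*⅕*5*(-18))*(-43) = -⅓*(-18)*(-43) = 6*(-43) = -258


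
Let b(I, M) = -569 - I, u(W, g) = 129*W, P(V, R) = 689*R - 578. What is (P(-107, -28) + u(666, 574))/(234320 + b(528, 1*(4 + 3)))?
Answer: 66044/233223 ≈ 0.28318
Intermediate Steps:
P(V, R) = -578 + 689*R
(P(-107, -28) + u(666, 574))/(234320 + b(528, 1*(4 + 3))) = ((-578 + 689*(-28)) + 129*666)/(234320 + (-569 - 1*528)) = ((-578 - 19292) + 85914)/(234320 + (-569 - 528)) = (-19870 + 85914)/(234320 - 1097) = 66044/233223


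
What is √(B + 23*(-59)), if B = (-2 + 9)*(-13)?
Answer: 2*I*√362 ≈ 38.053*I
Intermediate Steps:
B = -91 (B = 7*(-13) = -91)
√(B + 23*(-59)) = √(-91 + 23*(-59)) = √(-91 - 1357) = √(-1448) = 2*I*√362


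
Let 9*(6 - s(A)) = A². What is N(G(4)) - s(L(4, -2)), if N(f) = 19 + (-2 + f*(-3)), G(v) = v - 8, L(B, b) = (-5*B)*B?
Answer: 6607/9 ≈ 734.11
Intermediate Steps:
L(B, b) = -5*B²
G(v) = -8 + v
N(f) = 17 - 3*f (N(f) = 19 + (-2 - 3*f) = 17 - 3*f)
s(A) = 6 - A²/9
N(G(4)) - s(L(4, -2)) = (17 - 3*(-8 + 4)) - (6 - (-5*4²)²/9) = (17 - 3*(-4)) - (6 - (-5*16)²/9) = (17 + 12) - (6 - ⅑*(-80)²) = 29 - (6 - ⅑*6400) = 29 - (6 - 6400/9) = 29 - 1*(-6346/9) = 29 + 6346/9 = 6607/9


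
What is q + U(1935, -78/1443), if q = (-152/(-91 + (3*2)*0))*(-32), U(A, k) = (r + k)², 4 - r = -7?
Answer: 8267459/124579 ≈ 66.363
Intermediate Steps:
r = 11 (r = 4 - 1*(-7) = 4 + 7 = 11)
U(A, k) = (11 + k)²
q = -4864/91 (q = (-152/(-91 + 6*0))*(-32) = (-152/(-91 + 0))*(-32) = (-152/(-91))*(-32) = -1/91*(-152)*(-32) = (152/91)*(-32) = -4864/91 ≈ -53.451)
q + U(1935, -78/1443) = -4864/91 + (11 - 78/1443)² = -4864/91 + (11 - 78*1/1443)² = -4864/91 + (11 - 2/37)² = -4864/91 + (405/37)² = -4864/91 + 164025/1369 = 8267459/124579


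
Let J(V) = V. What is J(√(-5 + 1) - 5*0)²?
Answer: -4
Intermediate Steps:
J(√(-5 + 1) - 5*0)² = (√(-5 + 1) - 5*0)² = (√(-4) + 0)² = (2*I + 0)² = (2*I)² = -4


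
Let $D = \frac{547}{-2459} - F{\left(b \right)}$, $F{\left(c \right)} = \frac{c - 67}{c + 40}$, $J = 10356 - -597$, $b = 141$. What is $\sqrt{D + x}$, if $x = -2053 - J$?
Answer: $\frac{i \sqrt{2576552738212313}}{445079} \approx 114.05 i$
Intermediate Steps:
$J = 10953$ ($J = 10356 + 597 = 10953$)
$F{\left(c \right)} = \frac{-67 + c}{40 + c}$
$x = -13006$ ($x = -2053 - 10953 = -13006$)
$D = - \frac{280973}{445079}$ ($D = \frac{547}{-2459} - \frac{-67 + 141}{40 + 141} = 547 \left(- \frac{1}{2459}\right) - \frac{1}{181} \cdot 74 = - \frac{547}{2459} - \frac{1}{181} \cdot 74 = - \frac{547}{2459} - \frac{74}{181} = - \frac{280973}{445079} \approx -0.63129$)
$\sqrt{D + x} = \sqrt{- \frac{280973}{445079} - 13006} = \sqrt{- \frac{5788978447}{445079}} = \frac{i \sqrt{2576552738212313}}{445079}$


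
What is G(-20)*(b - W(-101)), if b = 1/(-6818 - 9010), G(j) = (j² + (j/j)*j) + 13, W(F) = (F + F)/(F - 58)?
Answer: -139620455/279628 ≈ -499.31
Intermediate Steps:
W(F) = 2*F/(-58 + F) (W(F) = (2*F)/(-58 + F) = 2*F/(-58 + F))
G(j) = 13 + j + j² (G(j) = (j² + 1*j) + 13 = (j² + j) + 13 = (j + j²) + 13 = 13 + j + j²)
b = -1/15828 (b = 1/(-15828) = -1/15828 ≈ -6.3179e-5)
G(-20)*(b - W(-101)) = (13 - 20 + (-20)²)*(-1/15828 - 2*(-101)/(-58 - 101)) = (13 - 20 + 400)*(-1/15828 - 2*(-101)/(-159)) = 393*(-1/15828 - 2*(-101)*(-1)/159) = 393*(-1/15828 - 1*202/159) = 393*(-1/15828 - 202/159) = 393*(-1065805/838884) = -139620455/279628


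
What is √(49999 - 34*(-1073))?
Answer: 3*√9609 ≈ 294.08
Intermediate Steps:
√(49999 - 34*(-1073)) = √(49999 + 36482) = √86481 = 3*√9609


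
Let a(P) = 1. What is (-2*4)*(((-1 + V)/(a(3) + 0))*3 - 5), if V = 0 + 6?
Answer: -80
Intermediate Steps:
V = 6
(-2*4)*(((-1 + V)/(a(3) + 0))*3 - 5) = (-2*4)*(((-1 + 6)/(1 + 0))*3 - 5) = -8*((5/1)*3 - 5) = -8*((5*1)*3 - 5) = -8*(5*3 - 5) = -8*(15 - 5) = -8*10 = -80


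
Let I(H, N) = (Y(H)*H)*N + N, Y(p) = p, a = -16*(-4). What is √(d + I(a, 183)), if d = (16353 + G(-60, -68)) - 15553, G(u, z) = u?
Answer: √750491 ≈ 866.31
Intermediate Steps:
a = 64
I(H, N) = N + N*H² (I(H, N) = (H*H)*N + N = H²*N + N = N*H² + N = N + N*H²)
d = 740 (d = (16353 - 60) - 15553 = 16293 - 15553 = 740)
√(d + I(a, 183)) = √(740 + 183*(1 + 64²)) = √(740 + 183*(1 + 4096)) = √(740 + 183*4097) = √(740 + 749751) = √750491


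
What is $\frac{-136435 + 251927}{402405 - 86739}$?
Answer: $\frac{4442}{12141} \approx 0.36587$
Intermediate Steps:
$\frac{-136435 + 251927}{402405 - 86739} = \frac{115492}{402405 + \left(-168939 + 82200\right)} = \frac{115492}{402405 - 86739} = \frac{115492}{315666} = 115492 \cdot \frac{1}{315666} = \frac{4442}{12141}$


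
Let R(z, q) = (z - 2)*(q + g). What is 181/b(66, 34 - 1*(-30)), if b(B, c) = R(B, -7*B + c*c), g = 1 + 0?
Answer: 181/232640 ≈ 0.00077803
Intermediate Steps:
g = 1
R(z, q) = (1 + q)*(-2 + z) (R(z, q) = (z - 2)*(q + 1) = (-2 + z)*(1 + q) = (1 + q)*(-2 + z))
b(B, c) = -2 - 2*c² + 15*B + B*(c² - 7*B) (b(B, c) = -2 + B - 2*(-7*B + c*c) + (-7*B + c*c)*B = -2 + B - 2*(-7*B + c²) + (-7*B + c²)*B = -2 + B - 2*(c² - 7*B) + (c² - 7*B)*B = -2 + B + (-2*c² + 14*B) + B*(c² - 7*B) = -2 - 2*c² + 15*B + B*(c² - 7*B))
181/b(66, 34 - 1*(-30)) = 181/(-2 - 2*(34 - 1*(-30))² + 15*66 - 1*66*(-(34 - 1*(-30))² + 7*66)) = 181/(-2 - 2*(34 + 30)² + 990 - 1*66*(-(34 + 30)² + 462)) = 181/(-2 - 2*64² + 990 - 1*66*(-1*64² + 462)) = 181/(-2 - 2*4096 + 990 - 1*66*(-1*4096 + 462)) = 181/(-2 - 8192 + 990 - 1*66*(-4096 + 462)) = 181/(-2 - 8192 + 990 - 1*66*(-3634)) = 181/(-2 - 8192 + 990 + 239844) = 181/232640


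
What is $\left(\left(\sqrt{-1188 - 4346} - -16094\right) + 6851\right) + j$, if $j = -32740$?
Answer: $-9795 + i \sqrt{5534} \approx -9795.0 + 74.391 i$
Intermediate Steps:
$\left(\left(\sqrt{-1188 - 4346} - -16094\right) + 6851\right) + j = \left(\left(\sqrt{-1188 - 4346} - -16094\right) + 6851\right) - 32740 = \left(\left(\sqrt{-5534} + 16094\right) + 6851\right) - 32740 = \left(\left(i \sqrt{5534} + 16094\right) + 6851\right) - 32740 = \left(\left(16094 + i \sqrt{5534}\right) + 6851\right) - 32740 = \left(22945 + i \sqrt{5534}\right) - 32740 = -9795 + i \sqrt{5534}$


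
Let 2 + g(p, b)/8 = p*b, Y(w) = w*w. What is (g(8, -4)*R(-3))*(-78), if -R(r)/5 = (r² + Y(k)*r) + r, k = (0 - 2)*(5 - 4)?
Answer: 636480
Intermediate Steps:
k = -2 (k = -2*1 = -2)
Y(w) = w²
R(r) = -25*r - 5*r² (R(r) = -5*((r² + (-2)²*r) + r) = -5*((r² + 4*r) + r) = -5*(r² + 5*r) = -25*r - 5*r²)
g(p, b) = -16 + 8*b*p (g(p, b) = -16 + 8*(p*b) = -16 + 8*(b*p) = -16 + 8*b*p)
(g(8, -4)*R(-3))*(-78) = ((-16 + 8*(-4)*8)*(-5*(-3)*(5 - 3)))*(-78) = ((-16 - 256)*(-5*(-3)*2))*(-78) = -272*30*(-78) = -8160*(-78) = 636480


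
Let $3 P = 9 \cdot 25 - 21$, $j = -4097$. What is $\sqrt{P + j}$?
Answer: $i \sqrt{4029} \approx 63.474 i$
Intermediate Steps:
$P = 68$ ($P = \frac{9 \cdot 25 - 21}{3} = \frac{225 - 21}{3} = \frac{1}{3} \cdot 204 = 68$)
$\sqrt{P + j} = \sqrt{68 - 4097} = \sqrt{-4029} = i \sqrt{4029}$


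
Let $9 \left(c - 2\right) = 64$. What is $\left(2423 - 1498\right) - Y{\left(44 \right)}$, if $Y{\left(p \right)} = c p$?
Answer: $\frac{4717}{9} \approx 524.11$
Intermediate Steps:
$c = \frac{82}{9}$ ($c = 2 + \frac{1}{9} \cdot 64 = 2 + \frac{64}{9} = \frac{82}{9} \approx 9.1111$)
$Y{\left(p \right)} = \frac{82 p}{9}$
$\left(2423 - 1498\right) - Y{\left(44 \right)} = \left(2423 - 1498\right) - \frac{82}{9} \cdot 44 = 925 - \frac{3608}{9} = \frac{4717}{9}$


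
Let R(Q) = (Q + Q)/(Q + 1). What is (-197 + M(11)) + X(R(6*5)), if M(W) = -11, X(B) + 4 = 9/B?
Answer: -4147/20 ≈ -207.35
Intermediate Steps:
R(Q) = 2*Q/(1 + Q) (R(Q) = (2*Q)/(1 + Q) = 2*Q/(1 + Q))
X(B) = -4 + 9/B
(-197 + M(11)) + X(R(6*5)) = (-197 - 11) + (-4 + 9/((2*(6*5)/(1 + 6*5)))) = -208 + (-4 + 9/((2*30/(1 + 30)))) = -208 + (-4 + 9/((2*30/31))) = -208 + (-4 + 9/((2*30*(1/31)))) = -208 + (-4 + 9/(60/31)) = -208 + (-4 + 9*(31/60)) = -208 + (-4 + 93/20) = -208 + 13/20 = -4147/20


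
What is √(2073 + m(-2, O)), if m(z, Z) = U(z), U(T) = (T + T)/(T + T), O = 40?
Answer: √2074 ≈ 45.541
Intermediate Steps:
U(T) = 1 (U(T) = (2*T)/((2*T)) = (2*T)*(1/(2*T)) = 1)
m(z, Z) = 1
√(2073 + m(-2, O)) = √(2073 + 1) = √2074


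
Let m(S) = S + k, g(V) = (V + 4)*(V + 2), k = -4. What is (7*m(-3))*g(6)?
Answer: -3920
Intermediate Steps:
g(V) = (2 + V)*(4 + V) (g(V) = (4 + V)*(2 + V) = (2 + V)*(4 + V))
m(S) = -4 + S (m(S) = S - 4 = -4 + S)
(7*m(-3))*g(6) = (7*(-4 - 3))*(8 + 6² + 6*6) = (7*(-7))*(8 + 36 + 36) = -49*80 = -3920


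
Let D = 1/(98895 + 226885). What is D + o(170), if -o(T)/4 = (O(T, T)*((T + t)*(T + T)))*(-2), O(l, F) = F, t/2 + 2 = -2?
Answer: 24403788864001/325780 ≈ 7.4909e+7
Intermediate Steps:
t = -8 (t = -4 + 2*(-2) = -4 - 4 = -8)
D = 1/325780 ≈ 3.0696e-6
o(T) = 16*T²*(-8 + T) (o(T) = -4*T*((T - 8)*(T + T))*(-2) = -4*T*((-8 + T)*(2*T))*(-2) = -4*T*(2*T*(-8 + T))*(-2) = -4*2*T²*(-8 + T)*(-2) = -(-16)*T²*(-8 + T) = 16*T²*(-8 + T))
D + o(170) = 1/325780 + 16*170²*(-8 + 170) = 1/325780 + 16*28900*162 = 1/325780 + 74908800 = 24403788864001/325780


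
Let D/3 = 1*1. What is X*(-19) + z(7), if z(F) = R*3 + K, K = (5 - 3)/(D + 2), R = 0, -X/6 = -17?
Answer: -9688/5 ≈ -1937.6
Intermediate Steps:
X = 102 (X = -6*(-17) = 102)
D = 3 (D = 3*(1*1) = 3*1 = 3)
K = ⅖ (K = (5 - 3)/(3 + 2) = 2/5 = 2*(⅕) = ⅖ ≈ 0.40000)
z(F) = ⅖ (z(F) = 0*3 + ⅖ = 0 + ⅖ = ⅖)
X*(-19) + z(7) = 102*(-19) + ⅖ = -1938 + ⅖ = -9688/5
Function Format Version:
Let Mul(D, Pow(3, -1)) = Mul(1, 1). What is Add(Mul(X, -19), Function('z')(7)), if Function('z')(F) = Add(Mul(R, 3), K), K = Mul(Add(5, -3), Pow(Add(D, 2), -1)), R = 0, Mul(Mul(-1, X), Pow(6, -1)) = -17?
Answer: Rational(-9688, 5) ≈ -1937.6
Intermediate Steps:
X = 102 (X = Mul(-6, -17) = 102)
D = 3 (D = Mul(3, Mul(1, 1)) = Mul(3, 1) = 3)
K = Rational(2, 5) (K = Mul(Add(5, -3), Pow(Add(3, 2), -1)) = Mul(2, Pow(5, -1)) = Mul(2, Rational(1, 5)) = Rational(2, 5) ≈ 0.40000)
Function('z')(F) = Rational(2, 5) (Function('z')(F) = Add(Mul(0, 3), Rational(2, 5)) = Add(0, Rational(2, 5)) = Rational(2, 5))
Add(Mul(X, -19), Function('z')(7)) = Add(Mul(102, -19), Rational(2, 5)) = Add(-1938, Rational(2, 5)) = Rational(-9688, 5)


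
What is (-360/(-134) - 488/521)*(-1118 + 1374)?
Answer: 15637504/34907 ≈ 447.98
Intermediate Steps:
(-360/(-134) - 488/521)*(-1118 + 1374) = (-360*(-1/134) - 488*1/521)*256 = (180/67 - 488/521)*256 = (61084/34907)*256 = 15637504/34907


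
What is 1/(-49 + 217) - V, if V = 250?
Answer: -41999/168 ≈ -249.99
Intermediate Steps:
1/(-49 + 217) - V = 1/(-49 + 217) - 1*250 = 1/168 - 250 = -41999/168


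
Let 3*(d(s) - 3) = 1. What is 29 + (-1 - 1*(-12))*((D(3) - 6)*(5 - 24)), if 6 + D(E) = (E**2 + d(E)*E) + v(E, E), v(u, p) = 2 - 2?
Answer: -1434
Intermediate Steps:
d(s) = 10/3 (d(s) = 3 + (1/3)*1 = 3 + 1/3 = 10/3)
v(u, p) = 0
D(E) = -6 + E**2 + 10*E/3 (D(E) = -6 + ((E**2 + 10*E/3) + 0) = -6 + (E**2 + 10*E/3) = -6 + E**2 + 10*E/3)
29 + (-1 - 1*(-12))*((D(3) - 6)*(5 - 24)) = 29 + (-1 - 1*(-12))*(((-6 + 3**2 + (10/3)*3) - 6)*(5 - 24)) = 29 + (-1 + 12)*(((-6 + 9 + 10) - 6)*(-19)) = 29 + 11*((13 - 6)*(-19)) = 29 + 11*(7*(-19)) = 29 + 11*(-133) = 29 - 1463 = -1434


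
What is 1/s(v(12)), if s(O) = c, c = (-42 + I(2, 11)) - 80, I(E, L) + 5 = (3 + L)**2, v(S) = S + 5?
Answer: 1/69 ≈ 0.014493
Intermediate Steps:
v(S) = 5 + S
I(E, L) = -5 + (3 + L)**2
c = 69 (c = (-42 + (-5 + (3 + 11)**2)) - 80 = (-42 + (-5 + 14**2)) - 80 = (-42 + (-5 + 196)) - 80 = (-42 + 191) - 80 = 149 - 80 = 69)
s(O) = 69
1/s(v(12)) = 1/69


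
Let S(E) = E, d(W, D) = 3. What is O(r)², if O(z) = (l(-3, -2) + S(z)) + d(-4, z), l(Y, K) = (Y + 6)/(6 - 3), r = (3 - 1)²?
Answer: 64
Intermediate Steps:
r = 4 (r = 2² = 4)
l(Y, K) = 2 + Y/3 (l(Y, K) = (6 + Y)/3 = (6 + Y)*(⅓) = 2 + Y/3)
O(z) = 4 + z (O(z) = ((2 + (⅓)*(-3)) + z) + 3 = ((2 - 1) + z) + 3 = (1 + z) + 3 = 4 + z)
O(r)² = (4 + 4)² = 8² = 64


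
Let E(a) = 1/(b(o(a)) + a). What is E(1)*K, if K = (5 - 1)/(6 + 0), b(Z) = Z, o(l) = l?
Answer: ⅓ ≈ 0.33333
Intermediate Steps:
K = ⅔ (K = 4/6 = 4*(⅙) = ⅔ ≈ 0.66667)
E(a) = 1/(2*a) (E(a) = 1/(a + a) = 1/(2*a))
E(1)*K = ((½)/1)*(⅔) = ((½)*1)*(⅔) = (½)*(⅔) = ⅓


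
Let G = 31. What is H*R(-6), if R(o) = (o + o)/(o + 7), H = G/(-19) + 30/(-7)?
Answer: 9444/133 ≈ 71.008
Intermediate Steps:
H = -787/133 (H = 31/(-19) + 30/(-7) = 31*(-1/19) + 30*(-1/7) = -31/19 - 30/7 = -787/133 ≈ -5.9173)
R(o) = 2*o/(7 + o) (R(o) = (2*o)/(7 + o) = 2*o/(7 + o))
H*R(-6) = -1574*(-6)/(133*(7 - 6)) = -1574*(-6)/(133*1) = -1574*(-6)/133 = -787/133*(-12) = 9444/133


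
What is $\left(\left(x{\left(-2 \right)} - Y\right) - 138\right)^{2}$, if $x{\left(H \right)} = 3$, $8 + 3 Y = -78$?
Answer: $\frac{101761}{9} \approx 11307.0$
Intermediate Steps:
$Y = - \frac{86}{3}$ ($Y = - \frac{8}{3} + \frac{1}{3} \left(-78\right) = - \frac{8}{3} - 26 = - \frac{86}{3} \approx -28.667$)
$\left(\left(x{\left(-2 \right)} - Y\right) - 138\right)^{2} = \left(\left(3 - - \frac{86}{3}\right) - 138\right)^{2} = \left(\left(3 + \frac{86}{3}\right) - 138\right)^{2} = \left(\frac{95}{3} - 138\right)^{2} = \left(- \frac{319}{3}\right)^{2} = \frac{101761}{9}$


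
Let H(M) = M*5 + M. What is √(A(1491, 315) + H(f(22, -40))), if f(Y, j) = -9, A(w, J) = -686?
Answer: 2*I*√185 ≈ 27.203*I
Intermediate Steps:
H(M) = 6*M (H(M) = 5*M + M = 6*M)
√(A(1491, 315) + H(f(22, -40))) = √(-686 + 6*(-9)) = √(-686 - 54) = √(-740) = 2*I*√185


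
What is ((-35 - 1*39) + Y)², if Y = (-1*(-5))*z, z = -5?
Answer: 9801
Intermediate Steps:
Y = -25 (Y = -1*(-5)*(-5) = 5*(-5) = -25)
((-35 - 1*39) + Y)² = ((-35 - 1*39) - 25)² = ((-35 - 39) - 25)² = (-74 - 25)² = (-99)² = 9801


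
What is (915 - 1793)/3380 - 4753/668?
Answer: -4162911/564460 ≈ -7.3750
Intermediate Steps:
(915 - 1793)/3380 - 4753/668 = -878*1/3380 - 4753*1/668 = -439/1690 - 4753/668 = -4162911/564460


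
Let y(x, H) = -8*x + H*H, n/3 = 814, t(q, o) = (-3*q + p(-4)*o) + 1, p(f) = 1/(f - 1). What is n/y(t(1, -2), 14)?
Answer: 2035/174 ≈ 11.695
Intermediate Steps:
p(f) = 1/(-1 + f)
t(q, o) = 1 - 3*q - o/5 (t(q, o) = (-3*q + o/(-1 - 4)) + 1 = (-3*q + o/(-5)) + 1 = (-3*q - o/5) + 1 = 1 - 3*q - o/5)
n = 2442 (n = 3*814 = 2442)
y(x, H) = H**2 - 8*x (y(x, H) = -8*x + H**2 = H**2 - 8*x)
n/y(t(1, -2), 14) = 2442/(14**2 - 8*(1 - 3*1 - 1/5*(-2))) = 2442/(196 - 8*(1 - 3 + 2/5)) = 2442/(196 - 8*(-8/5)) = 2442/(196 + 64/5) = 2442/(1044/5) = 2442*(5/1044) = 2035/174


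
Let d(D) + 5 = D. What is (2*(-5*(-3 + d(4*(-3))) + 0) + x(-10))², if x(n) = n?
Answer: 36100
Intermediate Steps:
d(D) = -5 + D
(2*(-5*(-3 + d(4*(-3))) + 0) + x(-10))² = (2*(-5*(-3 + (-5 + 4*(-3))) + 0) - 10)² = (2*(-5*(-3 + (-5 - 12)) + 0) - 10)² = (2*(-5*(-3 - 17) + 0) - 10)² = (2*(-5*(-20) + 0) - 10)² = (2*(100 + 0) - 10)² = (2*100 - 10)² = (200 - 10)² = 190² = 36100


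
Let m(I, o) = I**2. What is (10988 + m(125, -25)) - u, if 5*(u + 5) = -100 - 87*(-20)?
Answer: 26290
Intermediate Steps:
u = 323 (u = -5 + (-100 - 87*(-20))/5 = -5 + (-100 + 1740)/5 = -5 + (1/5)*1640 = -5 + 328 = 323)
(10988 + m(125, -25)) - u = (10988 + 125**2) - 1*323 = (10988 + 15625) - 323 = 26613 - 323 = 26290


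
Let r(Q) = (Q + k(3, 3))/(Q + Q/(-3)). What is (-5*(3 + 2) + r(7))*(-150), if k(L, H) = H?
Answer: 24000/7 ≈ 3428.6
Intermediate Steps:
r(Q) = 3*(3 + Q)/(2*Q) (r(Q) = (Q + 3)/(Q + Q/(-3)) = (3 + Q)/(Q + Q*(-1/3)) = (3 + Q)/(Q - Q/3) = (3 + Q)/((2*Q/3)) = (3 + Q)*(3/(2*Q)) = 3*(3 + Q)/(2*Q))
(-5*(3 + 2) + r(7))*(-150) = (-5*(3 + 2) + (3/2)*(3 + 7)/7)*(-150) = (-5*5 + (3/2)*(1/7)*10)*(-150) = (-25 + 15/7)*(-150) = -160/7*(-150) = 24000/7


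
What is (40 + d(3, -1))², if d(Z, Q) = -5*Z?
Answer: 625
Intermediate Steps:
(40 + d(3, -1))² = (40 - 5*3)² = (40 - 15)² = 25² = 625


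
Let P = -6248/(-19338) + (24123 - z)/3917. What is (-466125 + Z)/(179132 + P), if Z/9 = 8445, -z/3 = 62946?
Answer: -1343199935160/616947483823 ≈ -2.1772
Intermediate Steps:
z = -188838 (z = -3*62946 = -188838)
Z = 76005 (Z = 9*8445 = 76005)
P = 188305147/3443043 (P = -6248/(-19338) + (24123 - 1*(-188838))/3917 = -6248*(-1/19338) + (24123 + 188838)*(1/3917) = 284/879 + 212961*(1/3917) = 284/879 + 212961/3917 = 188305147/3443043 ≈ 54.691)
(-466125 + Z)/(179132 + P) = (-466125 + 76005)/(179132 + 188305147/3443043) = -390120/616947483823/3443043 = -390120*3443043/616947483823 = -1343199935160/616947483823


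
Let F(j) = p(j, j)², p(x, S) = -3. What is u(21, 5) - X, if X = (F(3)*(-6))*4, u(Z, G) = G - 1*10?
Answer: 211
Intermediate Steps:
u(Z, G) = -10 + G (u(Z, G) = G - 10 = -10 + G)
F(j) = 9 (F(j) = (-3)² = 9)
X = -216 (X = (9*(-6))*4 = -54*4 = -216)
u(21, 5) - X = (-10 + 5) - 1*(-216) = -5 + 216 = 211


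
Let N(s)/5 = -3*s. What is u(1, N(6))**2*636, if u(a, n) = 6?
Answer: 22896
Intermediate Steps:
N(s) = -15*s (N(s) = 5*(-3*s) = -15*s)
u(1, N(6))**2*636 = 6**2*636 = 36*636 = 22896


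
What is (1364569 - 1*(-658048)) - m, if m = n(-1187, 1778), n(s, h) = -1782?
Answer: 2024399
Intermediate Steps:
m = -1782
(1364569 - 1*(-658048)) - m = (1364569 - 1*(-658048)) - 1*(-1782) = (1364569 + 658048) + 1782 = 2022617 + 1782 = 2024399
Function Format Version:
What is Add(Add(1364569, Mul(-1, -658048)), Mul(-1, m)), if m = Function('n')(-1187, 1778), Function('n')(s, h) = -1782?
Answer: 2024399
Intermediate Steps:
m = -1782
Add(Add(1364569, Mul(-1, -658048)), Mul(-1, m)) = Add(Add(1364569, Mul(-1, -658048)), Mul(-1, -1782)) = Add(Add(1364569, 658048), 1782) = Add(2022617, 1782) = 2024399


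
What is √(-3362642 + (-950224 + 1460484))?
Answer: 13*I*√16878 ≈ 1688.9*I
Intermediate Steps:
√(-3362642 + (-950224 + 1460484)) = √(-3362642 + 510260) = √(-2852382) = 13*I*√16878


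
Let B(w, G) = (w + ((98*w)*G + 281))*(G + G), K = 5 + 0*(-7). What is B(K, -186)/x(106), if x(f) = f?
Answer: 16898844/53 ≈ 3.1885e+5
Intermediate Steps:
K = 5 (K = 5 + 0 = 5)
B(w, G) = 2*G*(281 + w + 98*G*w) (B(w, G) = (w + (98*G*w + 281))*(2*G) = (w + (281 + 98*G*w))*(2*G) = (281 + w + 98*G*w)*(2*G) = 2*G*(281 + w + 98*G*w))
B(K, -186)/x(106) = (2*(-186)*(281 + 5 + 98*(-186)*5))/106 = (2*(-186)*(281 + 5 - 91140))*(1/106) = (2*(-186)*(-90854))*(1/106) = 33797688*(1/106) = 16898844/53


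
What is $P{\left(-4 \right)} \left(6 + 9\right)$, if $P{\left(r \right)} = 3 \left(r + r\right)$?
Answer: $-360$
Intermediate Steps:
$P{\left(r \right)} = 6 r$ ($P{\left(r \right)} = 3 \cdot 2 r = 6 r$)
$P{\left(-4 \right)} \left(6 + 9\right) = 6 \left(-4\right) \left(6 + 9\right) = \left(-24\right) 15 = -360$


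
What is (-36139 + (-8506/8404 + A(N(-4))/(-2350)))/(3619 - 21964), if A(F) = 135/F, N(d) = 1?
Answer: 17843617256/9057568575 ≈ 1.9700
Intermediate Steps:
(-36139 + (-8506/8404 + A(N(-4))/(-2350)))/(3619 - 21964) = (-36139 + (-8506/8404 + (135/1)/(-2350)))/(3619 - 21964) = (-36139 + (-8506*1/8404 + (135*1)*(-1/2350)))/(-18345) = (-36139 + (-4253/4202 + 135*(-1/2350)))*(-1/18345) = (-36139 + (-4253/4202 - 27/470))*(-1/18345) = (-36139 - 528091/493735)*(-1/18345) = -17843617256/493735*(-1/18345) = 17843617256/9057568575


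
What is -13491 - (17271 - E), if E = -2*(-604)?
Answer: -29554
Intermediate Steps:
E = 1208
-13491 - (17271 - E) = -13491 - (17271 - 1*1208) = -13491 - (17271 - 1208) = -13491 - 1*16063 = -13491 - 16063 = -29554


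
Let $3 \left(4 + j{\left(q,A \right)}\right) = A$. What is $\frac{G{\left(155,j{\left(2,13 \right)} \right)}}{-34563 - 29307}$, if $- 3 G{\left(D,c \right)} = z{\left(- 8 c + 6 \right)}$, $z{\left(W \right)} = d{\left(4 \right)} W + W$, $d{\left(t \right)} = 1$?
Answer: $\frac{2}{57483} \approx 3.4793 \cdot 10^{-5}$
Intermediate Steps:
$j{\left(q,A \right)} = -4 + \frac{A}{3}$
$z{\left(W \right)} = 2 W$ ($z{\left(W \right)} = 1 W + W = W + W = 2 W$)
$G{\left(D,c \right)} = -4 + \frac{16 c}{3}$ ($G{\left(D,c \right)} = - \frac{2 \left(- 8 c + 6\right)}{3} = - \frac{2 \left(6 - 8 c\right)}{3} = - \frac{12 - 16 c}{3} = -4 + \frac{16 c}{3}$)
$\frac{G{\left(155,j{\left(2,13 \right)} \right)}}{-34563 - 29307} = \frac{-4 + \frac{16 \left(-4 + \frac{1}{3} \cdot 13\right)}{3}}{-34563 - 29307} = \frac{-4 + \frac{16 \left(-4 + \frac{13}{3}\right)}{3}}{-34563 - 29307} = \frac{-4 + \frac{16}{3} \cdot \frac{1}{3}}{-63870} = \left(-4 + \frac{16}{9}\right) \left(- \frac{1}{63870}\right) = \left(- \frac{20}{9}\right) \left(- \frac{1}{63870}\right) = \frac{2}{57483}$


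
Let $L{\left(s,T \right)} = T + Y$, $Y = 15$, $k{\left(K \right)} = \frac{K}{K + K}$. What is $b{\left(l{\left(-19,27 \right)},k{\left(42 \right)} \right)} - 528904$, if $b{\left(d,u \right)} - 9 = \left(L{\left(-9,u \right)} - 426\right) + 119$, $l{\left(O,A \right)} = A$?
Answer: $- \frac{1058373}{2} \approx -5.2919 \cdot 10^{5}$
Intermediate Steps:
$k{\left(K \right)} = \frac{1}{2}$ ($k{\left(K \right)} = \frac{K}{2 K} = K \frac{1}{2 K} = \frac{1}{2}$)
$L{\left(s,T \right)} = 15 + T$ ($L{\left(s,T \right)} = T + 15 = 15 + T$)
$b{\left(d,u \right)} = -283 + u$ ($b{\left(d,u \right)} = 9 + \left(\left(\left(15 + u\right) - 426\right) + 119\right) = 9 + \left(\left(-411 + u\right) + 119\right) = 9 + \left(-292 + u\right) = -283 + u$)
$b{\left(l{\left(-19,27 \right)},k{\left(42 \right)} \right)} - 528904 = \left(-283 + \frac{1}{2}\right) - 528904 = - \frac{565}{2} - 528904 = - \frac{1058373}{2}$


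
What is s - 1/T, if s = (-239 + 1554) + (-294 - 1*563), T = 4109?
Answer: 1881921/4109 ≈ 458.00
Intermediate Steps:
s = 458 (s = 1315 + (-294 - 563) = 1315 - 857 = 458)
s - 1/T = 458 - 1/4109 = 1881921/4109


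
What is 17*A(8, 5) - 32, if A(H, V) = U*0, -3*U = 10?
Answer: -32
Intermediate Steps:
U = -10/3 (U = -⅓*10 = -10/3 ≈ -3.3333)
A(H, V) = 0 (A(H, V) = -10/3*0 = 0)
17*A(8, 5) - 32 = 17*0 - 32 = 0 - 32 = -32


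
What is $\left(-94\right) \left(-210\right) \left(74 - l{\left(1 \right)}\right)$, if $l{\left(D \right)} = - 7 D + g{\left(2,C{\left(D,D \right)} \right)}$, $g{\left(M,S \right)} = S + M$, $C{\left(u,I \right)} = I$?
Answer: $1539720$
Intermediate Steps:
$g{\left(M,S \right)} = M + S$
$l{\left(D \right)} = 2 - 6 D$ ($l{\left(D \right)} = - 7 D + \left(2 + D\right) = 2 - 6 D$)
$\left(-94\right) \left(-210\right) \left(74 - l{\left(1 \right)}\right) = \left(-94\right) \left(-210\right) \left(74 - \left(2 - 6\right)\right) = 19740 \left(74 - \left(2 - 6\right)\right) = 19740 \left(74 - -4\right) = 19740 \left(74 + 4\right) = 19740 \cdot 78 = 1539720$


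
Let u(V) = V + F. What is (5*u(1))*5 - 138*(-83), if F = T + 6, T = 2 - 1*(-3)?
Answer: 11754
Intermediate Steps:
T = 5 (T = 2 + 3 = 5)
F = 11 (F = 5 + 6 = 11)
u(V) = 11 + V (u(V) = V + 11 = 11 + V)
(5*u(1))*5 - 138*(-83) = (5*(11 + 1))*5 - 138*(-83) = (5*12)*5 + 11454 = 60*5 + 11454 = 300 + 11454 = 11754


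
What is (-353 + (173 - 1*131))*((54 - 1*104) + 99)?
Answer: -15239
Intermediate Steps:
(-353 + (173 - 1*131))*((54 - 1*104) + 99) = (-353 + (173 - 131))*((54 - 104) + 99) = (-353 + 42)*(-50 + 99) = -311*49 = -15239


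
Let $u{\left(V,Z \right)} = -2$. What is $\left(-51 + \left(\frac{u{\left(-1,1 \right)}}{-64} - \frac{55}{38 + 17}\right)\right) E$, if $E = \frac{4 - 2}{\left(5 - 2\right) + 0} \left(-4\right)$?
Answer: $\frac{1663}{12} \approx 138.58$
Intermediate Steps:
$E = - \frac{8}{3}$ ($E = \frac{2}{\left(5 - 2\right) + 0} \left(-4\right) = \frac{2}{3 + 0} \left(-4\right) = \frac{2}{3} \left(-4\right) = - \frac{8}{3} \approx -2.6667$)
$\left(-51 + \left(\frac{u{\left(-1,1 \right)}}{-64} - \frac{55}{38 + 17}\right)\right) E = \left(-51 - \left(- \frac{1}{32} + \frac{55}{38 + 17}\right)\right) \left(- \frac{8}{3}\right) = \left(-51 - \left(- \frac{1}{32} + \frac{55}{55}\right)\right) \left(- \frac{8}{3}\right) = \left(-51 + \left(\frac{1}{32} - 1\right)\right) \left(- \frac{8}{3}\right) = \left(-51 - \frac{31}{32}\right) \left(- \frac{8}{3}\right) = \left(- \frac{1663}{32}\right) \left(- \frac{8}{3}\right) = \frac{1663}{12}$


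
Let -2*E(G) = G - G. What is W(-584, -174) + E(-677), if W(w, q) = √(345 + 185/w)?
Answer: √29389070/292 ≈ 18.566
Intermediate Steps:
E(G) = 0 (E(G) = -(G - G)/2 = -½*0 = 0)
W(-584, -174) + E(-677) = √(345 + 185/(-584)) + 0 = √(345 + 185*(-1/584)) + 0 = √(345 - 185/584) + 0 = √(201295/584) + 0 = √29389070/292 + 0 = √29389070/292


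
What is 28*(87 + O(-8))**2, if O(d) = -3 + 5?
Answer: 221788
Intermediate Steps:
O(d) = 2
28*(87 + O(-8))**2 = 28*(87 + 2)**2 = 28*89**2 = 28*7921 = 221788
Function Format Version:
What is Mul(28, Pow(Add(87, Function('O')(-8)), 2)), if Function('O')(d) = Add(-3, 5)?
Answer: 221788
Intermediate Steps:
Function('O')(d) = 2
Mul(28, Pow(Add(87, Function('O')(-8)), 2)) = Mul(28, Pow(Add(87, 2), 2)) = Mul(28, Pow(89, 2)) = Mul(28, 7921) = 221788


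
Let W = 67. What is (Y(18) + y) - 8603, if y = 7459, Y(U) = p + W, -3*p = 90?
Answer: -1107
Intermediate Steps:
p = -30 (p = -⅓*90 = -30)
Y(U) = 37 (Y(U) = -30 + 67 = 37)
(Y(18) + y) - 8603 = (37 + 7459) - 8603 = 7496 - 8603 = -1107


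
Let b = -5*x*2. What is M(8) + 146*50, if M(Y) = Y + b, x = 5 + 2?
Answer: 7238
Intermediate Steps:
x = 7
b = -70 (b = -5*7*2 = -35*2 = -70)
M(Y) = -70 + Y (M(Y) = Y - 70 = -70 + Y)
M(8) + 146*50 = (-70 + 8) + 146*50 = -62 + 7300 = 7238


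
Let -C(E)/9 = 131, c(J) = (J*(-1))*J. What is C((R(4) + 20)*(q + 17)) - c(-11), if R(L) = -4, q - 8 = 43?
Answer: -1058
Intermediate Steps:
q = 51 (q = 8 + 43 = 51)
c(J) = -J² (c(J) = (-J)*J = -J²)
C(E) = -1179 (C(E) = -9*131 = -1179)
C((R(4) + 20)*(q + 17)) - c(-11) = -1179 - (-1)*(-11)² = -1179 - (-1)*121 = -1179 - 1*(-121) = -1179 + 121 = -1058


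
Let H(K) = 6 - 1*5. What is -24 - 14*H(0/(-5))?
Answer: -38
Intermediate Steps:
H(K) = 1 (H(K) = 6 - 5 = 1)
-24 - 14*H(0/(-5)) = -24 - 14*1 = -24 - 14 = -38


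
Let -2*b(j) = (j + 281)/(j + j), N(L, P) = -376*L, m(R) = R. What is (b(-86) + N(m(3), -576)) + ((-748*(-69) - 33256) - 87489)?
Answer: -24169589/344 ≈ -70260.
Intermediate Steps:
b(j) = -(281 + j)/(4*j) (b(j) = -(j + 281)/(2*(j + j)) = -(281 + j)/(2*(2*j)) = -(281 + j)*1/(2*j)/2 = -(281 + j)/(4*j))
(b(-86) + N(m(3), -576)) + ((-748*(-69) - 33256) - 87489) = ((¼)*(-281 - 1*(-86))/(-86) - 376*3) + ((-748*(-69) - 33256) - 87489) = ((¼)*(-1/86)*(-281 + 86) - 1128) + ((51612 - 33256) - 87489) = ((¼)*(-1/86)*(-195) - 1128) + (18356 - 87489) = (195/344 - 1128) - 69133 = -387837/344 - 69133 = -24169589/344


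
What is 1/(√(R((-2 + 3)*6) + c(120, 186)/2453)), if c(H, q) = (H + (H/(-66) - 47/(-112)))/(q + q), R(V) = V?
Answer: 88*√979259301744297/6745464389 ≈ 0.40824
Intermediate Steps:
c(H, q) = (47/112 + 65*H/66)/(2*q) (c(H, q) = (H + (H*(-1/66) - 47*(-1/112)))/((2*q)) = (H + (-H/66 + 47/112))*(1/(2*q)) = (H + (47/112 - H/66))*(1/(2*q)) = (47/112 + 65*H/66)*(1/(2*q)) = (47/112 + 65*H/66)/(2*q))
1/(√(R((-2 + 3)*6) + c(120, 186)/2453)) = 1/(√((-2 + 3)*6 + ((1/7392)*(1551 + 3640*120)/186)/2453)) = 1/(√(1*6 + ((1/7392)*(1/186)*(1551 + 436800))*(1/2453))) = 1/(√(6 + ((1/7392)*(1/186)*438351)*(1/2453))) = 1/(√(6 + (146117/458304)*(1/2453))) = 1/(√(6 + 146117/1124219712)) = 1/(√(6745464389/1124219712)) = 1/(√979259301744297/12775224) = 88*√979259301744297/6745464389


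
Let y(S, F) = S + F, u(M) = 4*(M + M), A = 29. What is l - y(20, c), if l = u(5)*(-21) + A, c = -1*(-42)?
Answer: -873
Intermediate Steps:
u(M) = 8*M (u(M) = 4*(2*M) = 8*M)
c = 42
y(S, F) = F + S
l = -811 (l = (8*5)*(-21) + 29 = 40*(-21) + 29 = -840 + 29 = -811)
l - y(20, c) = -811 - (42 + 20) = -811 - 1*62 = -811 - 62 = -873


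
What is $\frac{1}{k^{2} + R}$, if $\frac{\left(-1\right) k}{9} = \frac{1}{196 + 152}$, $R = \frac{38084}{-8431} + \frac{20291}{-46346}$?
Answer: $- \frac{2628919751728}{13024419911013} \approx -0.20185$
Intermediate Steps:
$R = - \frac{1936114485}{390743126}$ ($R = 38084 \left(- \frac{1}{8431}\right) + 20291 \left(- \frac{1}{46346}\right) = - \frac{38084}{8431} - \frac{20291}{46346} = - \frac{1936114485}{390743126} \approx -4.955$)
$k = - \frac{3}{116}$ ($k = - \frac{9}{196 + 152} = - \frac{9}{348} = \left(-9\right) \frac{1}{348} = - \frac{3}{116} \approx -0.025862$)
$\frac{1}{k^{2} + R} = \frac{1}{\left(- \frac{3}{116}\right)^{2} - \frac{1936114485}{390743126}} = \frac{1}{\frac{9}{13456} - \frac{1936114485}{390743126}} = \frac{1}{- \frac{13024419911013}{2628919751728}} = - \frac{2628919751728}{13024419911013}$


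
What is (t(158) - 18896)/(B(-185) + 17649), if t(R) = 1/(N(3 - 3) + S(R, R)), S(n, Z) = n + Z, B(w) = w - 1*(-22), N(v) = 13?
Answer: -6216783/5752894 ≈ -1.0806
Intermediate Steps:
B(w) = 22 + w (B(w) = w + 22 = 22 + w)
S(n, Z) = Z + n
t(R) = 1/(13 + 2*R) (t(R) = 1/(13 + (R + R)) = 1/(13 + 2*R))
(t(158) - 18896)/(B(-185) + 17649) = (1/(13 + 2*158) - 18896)/((22 - 185) + 17649) = (1/(13 + 316) - 18896)/(-163 + 17649) = (1/329 - 18896)/17486 = (1/329 - 18896)*(1/17486) = -6216783/329*1/17486 = -6216783/5752894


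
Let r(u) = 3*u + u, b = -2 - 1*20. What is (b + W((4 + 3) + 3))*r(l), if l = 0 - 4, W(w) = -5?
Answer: 432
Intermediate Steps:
l = -4
b = -22 (b = -2 - 20 = -22)
r(u) = 4*u
(b + W((4 + 3) + 3))*r(l) = (-22 - 5)*(4*(-4)) = -27*(-16) = 432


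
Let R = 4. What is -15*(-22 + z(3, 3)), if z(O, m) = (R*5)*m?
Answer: -570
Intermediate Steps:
z(O, m) = 20*m (z(O, m) = (4*5)*m = 20*m)
-15*(-22 + z(3, 3)) = -15*(-22 + 20*3) = -15*(-22 + 60) = -15*38 = -570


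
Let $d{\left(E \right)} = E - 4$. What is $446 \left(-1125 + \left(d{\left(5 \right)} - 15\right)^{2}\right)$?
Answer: $-414334$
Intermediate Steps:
$d{\left(E \right)} = -4 + E$ ($d{\left(E \right)} = E - 4 = -4 + E$)
$446 \left(-1125 + \left(d{\left(5 \right)} - 15\right)^{2}\right) = 446 \left(-1125 + \left(\left(-4 + 5\right) - 15\right)^{2}\right) = 446 \left(-1125 + \left(1 - 15\right)^{2}\right) = 446 \left(-1125 + \left(-14\right)^{2}\right) = 446 \left(-1125 + 196\right) = 446 \left(-929\right) = -414334$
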